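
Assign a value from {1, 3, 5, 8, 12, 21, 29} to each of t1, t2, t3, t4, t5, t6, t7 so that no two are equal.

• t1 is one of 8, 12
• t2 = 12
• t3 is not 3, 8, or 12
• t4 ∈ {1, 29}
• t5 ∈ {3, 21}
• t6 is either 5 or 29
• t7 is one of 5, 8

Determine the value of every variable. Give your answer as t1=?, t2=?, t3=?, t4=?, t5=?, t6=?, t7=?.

t2 must be 12 (only option left). Remove 12 from t1.
t1 must be 8 (only option left). Strike 8 from t7.
That leaves t7 = 5. Strike 5 from t3, t6.
t6 must be 29 (only option left). Remove 29 from t3, t4.
t4's domain is down to {1}, so t4 = 1. So t3 can't be 1.
t3 has just one choice, so t3 = 21. Strike 21 from t5.
t5's domain is down to {3}, so t5 = 3.

t1=8, t2=12, t3=21, t4=1, t5=3, t6=29, t7=5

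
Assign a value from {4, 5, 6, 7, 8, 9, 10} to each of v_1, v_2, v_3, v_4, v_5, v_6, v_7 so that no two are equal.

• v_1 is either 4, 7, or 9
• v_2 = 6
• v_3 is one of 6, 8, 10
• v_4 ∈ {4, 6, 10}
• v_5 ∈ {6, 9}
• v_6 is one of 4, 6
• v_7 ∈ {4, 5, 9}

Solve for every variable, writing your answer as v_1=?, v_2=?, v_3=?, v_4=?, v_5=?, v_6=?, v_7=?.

v_1=7, v_2=6, v_3=8, v_4=10, v_5=9, v_6=4, v_7=5

v_2 has just one choice, so v_2 = 6. Strike 6 from v_3, v_4, v_5, v_6.
v_5's domain is down to {9}, so v_5 = 9. Strike 9 from v_1, v_7.
v_6 has just one choice, so v_6 = 4. Eliminate 4 elsewhere: v_1, v_4, v_7.
v_7's domain is down to {5}, so v_7 = 5.
v_1 must be 7 (only option left).
v_4 has just one choice, so v_4 = 10. Remove 10 from v_3.
v_3's domain is down to {8}, so v_3 = 8.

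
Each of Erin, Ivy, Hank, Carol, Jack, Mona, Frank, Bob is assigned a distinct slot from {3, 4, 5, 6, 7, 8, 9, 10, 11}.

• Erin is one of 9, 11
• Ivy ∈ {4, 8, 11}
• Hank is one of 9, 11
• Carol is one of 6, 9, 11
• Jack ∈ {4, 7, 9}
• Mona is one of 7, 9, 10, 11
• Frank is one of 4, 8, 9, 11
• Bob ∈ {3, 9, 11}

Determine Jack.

7

The 8 variables draw from only 8 values {3, 4, 6, 7, 8, 9, 10, 11}, so each is used; only Bob can be 3, hence Bob = 3.
The 7 still-open variables together cover exactly {4, 6, 7, 8, 9, 10, 11} — 7 values for 7 variables — and 6 appears only in Carol's list, so Carol = 6.
The 6 still-open variables draw from only 6 values {4, 7, 8, 9, 10, 11}, so each is used; only Mona can be 10, hence Mona = 10.
The 5 still-open variables together cover exactly {4, 7, 8, 9, 11} — 5 values for 5 variables — and 7 appears only in Jack's list, so Jack = 7.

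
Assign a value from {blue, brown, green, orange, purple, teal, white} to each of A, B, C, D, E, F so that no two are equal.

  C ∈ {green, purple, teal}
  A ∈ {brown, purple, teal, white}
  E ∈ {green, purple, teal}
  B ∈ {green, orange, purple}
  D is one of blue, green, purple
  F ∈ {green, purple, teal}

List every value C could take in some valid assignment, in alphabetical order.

C, E, F between them cover only {green, purple, teal} — a naked triple. Remove those values from A, B, D.
That leaves B = orange.
D must be blue (only option left).
No further eliminations apply; C can still be any of green, purple, teal.

green, purple, teal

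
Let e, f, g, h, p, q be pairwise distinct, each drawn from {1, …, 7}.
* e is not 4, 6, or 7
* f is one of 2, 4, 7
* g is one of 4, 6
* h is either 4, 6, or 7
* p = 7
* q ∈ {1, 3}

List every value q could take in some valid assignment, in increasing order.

1, 3

p has just one choice, so p = 7. Eliminate 7 elsewhere: f, h.
The 2 variables g and h are confined to {4, 6}, which locks those values in; drop them from f.
f must be 2 (only option left). Strike 2 from e.
No further eliminations apply; q can still be any of 1, 3.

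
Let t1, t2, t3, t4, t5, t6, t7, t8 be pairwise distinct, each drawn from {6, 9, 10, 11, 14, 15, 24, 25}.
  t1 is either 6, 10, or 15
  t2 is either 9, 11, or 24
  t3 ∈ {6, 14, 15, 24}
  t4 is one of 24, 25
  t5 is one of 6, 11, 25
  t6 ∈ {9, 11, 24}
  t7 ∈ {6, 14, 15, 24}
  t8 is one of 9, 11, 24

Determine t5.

The 8 variables draw from only 8 values {6, 9, 10, 11, 14, 15, 24, 25}, so each is used; only t1 can be 10, hence t1 = 10.
t2, t6, t8 between them cover only {9, 11, 24} — a naked triple. Remove those values from t3, t4, t5, t7.
t4 must be 25 (only option left). Eliminate 25 elsewhere: t5.
So t5 = 6.

6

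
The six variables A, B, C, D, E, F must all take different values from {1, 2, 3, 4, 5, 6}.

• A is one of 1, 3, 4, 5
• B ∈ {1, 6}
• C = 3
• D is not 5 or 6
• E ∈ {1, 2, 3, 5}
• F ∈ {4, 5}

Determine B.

C has just one choice, so C = 3. Remove 3 from A, D, E.
Among the 5 still-open variables, 6 fits only B (and all 5 values in {1, 2, 4, 5, 6} must be used), so B = 6.

6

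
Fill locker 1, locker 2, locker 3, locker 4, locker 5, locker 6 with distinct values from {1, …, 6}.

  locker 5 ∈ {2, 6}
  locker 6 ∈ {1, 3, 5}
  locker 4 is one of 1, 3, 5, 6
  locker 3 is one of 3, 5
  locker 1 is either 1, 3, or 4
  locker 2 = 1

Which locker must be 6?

locker 4

locker 2 has just one choice, so locker 2 = 1. Eliminate 1 elsewhere: locker 1, locker 4, locker 6.
The 5 still-open variables draw from only 5 values {2, 3, 4, 5, 6}, so each is used; only locker 5 can be 2, hence locker 5 = 2.
The 4 still-open variables together cover exactly {3, 4, 5, 6} — 4 values for 4 variables — and 4 appears only in locker 1's list, so locker 1 = 4.
Among the 3 still-open variables, 6 fits only locker 4 (and all 3 values in {3, 5, 6} must be used), so locker 4 = 6.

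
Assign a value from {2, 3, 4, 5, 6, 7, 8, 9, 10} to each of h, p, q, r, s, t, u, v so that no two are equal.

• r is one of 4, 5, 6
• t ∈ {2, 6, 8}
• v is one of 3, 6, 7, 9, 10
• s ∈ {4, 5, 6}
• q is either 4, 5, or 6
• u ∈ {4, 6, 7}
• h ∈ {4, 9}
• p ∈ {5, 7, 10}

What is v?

3

q, r, s between them cover only {4, 5, 6} — a naked triple. Remove those values from h, p, t, u, v.
That leaves h = 9. So v can't be 9.
u has just one choice, so u = 7. Remove 7 from p, v.
p's domain is down to {10}, so p = 10. Eliminate 10 elsewhere: v.
So v = 3.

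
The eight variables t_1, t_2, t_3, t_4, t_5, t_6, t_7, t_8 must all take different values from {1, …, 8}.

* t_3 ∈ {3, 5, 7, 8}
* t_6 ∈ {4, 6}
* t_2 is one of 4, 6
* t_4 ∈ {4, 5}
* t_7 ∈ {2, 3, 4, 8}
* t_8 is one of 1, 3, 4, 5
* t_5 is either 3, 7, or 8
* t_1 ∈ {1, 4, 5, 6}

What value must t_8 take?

Among the 8 variables, 2 fits only t_7 (and all 8 values in {1, 2, 3, 4, 5, 6, 7, 8} must be used), so t_7 = 2.
t_2 and t_6 share exactly the 2 values {4, 6}; by pigeonhole those values go to them, so strike 4, 6 from t_1, t_4, t_8.
t_4 must be 5 (only option left). Strike 5 from t_1, t_3, t_8.
t_1's domain is down to {1}, so t_1 = 1. Eliminate 1 elsewhere: t_8.
So t_8 = 3.

3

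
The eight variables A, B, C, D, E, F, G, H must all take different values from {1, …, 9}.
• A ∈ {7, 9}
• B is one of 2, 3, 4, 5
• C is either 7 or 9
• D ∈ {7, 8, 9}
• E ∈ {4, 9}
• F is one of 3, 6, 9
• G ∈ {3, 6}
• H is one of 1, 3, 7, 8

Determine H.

The 2 variables A and C are confined to {7, 9}, which locks those values in; drop them from D, E, F, H.
D's domain is down to {8}, so D = 8. Eliminate 8 elsewhere: H.
E's domain is down to {4}, so E = 4. Eliminate 4 elsewhere: B.
The 2 variables F and G are confined to {3, 6}, which locks those values in; drop them from B, H.
So H = 1.

1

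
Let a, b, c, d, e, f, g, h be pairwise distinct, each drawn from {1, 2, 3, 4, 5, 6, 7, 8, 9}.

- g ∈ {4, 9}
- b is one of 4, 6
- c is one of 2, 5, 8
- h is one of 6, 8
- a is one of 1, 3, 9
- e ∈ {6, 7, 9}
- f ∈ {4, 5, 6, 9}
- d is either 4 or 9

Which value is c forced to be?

d and g between them cover only {4, 9} — a naked pair. Remove those values from a, b, e, f.
That leaves b = 6. Remove 6 from e, f, h.
e's domain is down to {7}, so e = 7.
f has just one choice, so f = 5. Remove 5 from c.
h must be 8 (only option left). Eliminate 8 elsewhere: c.
So c = 2.

2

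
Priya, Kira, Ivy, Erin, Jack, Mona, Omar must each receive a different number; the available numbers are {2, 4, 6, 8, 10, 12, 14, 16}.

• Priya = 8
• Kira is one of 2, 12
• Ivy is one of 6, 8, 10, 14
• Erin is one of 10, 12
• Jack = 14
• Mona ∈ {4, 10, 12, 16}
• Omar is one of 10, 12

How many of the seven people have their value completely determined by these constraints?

4

Priya's domain is down to {8}, so Priya = 8. Strike 8 from Ivy.
Jack's domain is down to {14}, so Jack = 14. Remove 14 from Ivy.
Erin and Omar share exactly the 2 values {10, 12}; by pigeonhole those values go to them, so strike 10, 12 from Kira, Ivy, Mona.
Kira must be 2 (only option left).
Ivy has just one choice, so Ivy = 6.
Determined: Priya=8, Kira=2, Ivy=6, Jack=14. The other people each still have more than one consistent value. That makes 4.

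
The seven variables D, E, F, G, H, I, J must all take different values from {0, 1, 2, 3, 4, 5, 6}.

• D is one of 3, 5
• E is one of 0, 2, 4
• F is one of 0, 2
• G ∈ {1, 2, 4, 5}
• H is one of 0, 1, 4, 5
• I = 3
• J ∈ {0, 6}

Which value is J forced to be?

6

I has just one choice, so I = 3. Remove 3 from D.
That leaves D = 5. So G, H can't be 5.
Among the 5 still-open variables, 6 fits only J (and all 5 values in {0, 1, 2, 4, 6} must be used), so J = 6.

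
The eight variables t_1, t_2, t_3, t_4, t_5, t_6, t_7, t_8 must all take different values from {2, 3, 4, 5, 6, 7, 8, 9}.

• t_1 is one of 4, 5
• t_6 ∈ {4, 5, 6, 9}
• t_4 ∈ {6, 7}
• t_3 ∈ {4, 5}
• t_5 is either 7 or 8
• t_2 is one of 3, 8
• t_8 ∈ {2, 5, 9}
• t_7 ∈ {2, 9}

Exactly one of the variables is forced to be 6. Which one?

The 8 variables draw from only 8 values {2, 3, 4, 5, 6, 7, 8, 9}, so each is used; only t_2 can be 3, hence t_2 = 3.
Among the 7 still-open variables, 8 fits only t_5 (and all 7 values in {2, 4, 5, 6, 7, 8, 9} must be used), so t_5 = 8.
Among the 6 still-open variables, 7 fits only t_4 (and all 6 values in {2, 4, 5, 6, 7, 9} must be used), so t_4 = 7.
The 5 still-open variables together cover exactly {2, 4, 5, 6, 9} — 5 values for 5 variables — and 6 appears only in t_6's list, so t_6 = 6.

t_6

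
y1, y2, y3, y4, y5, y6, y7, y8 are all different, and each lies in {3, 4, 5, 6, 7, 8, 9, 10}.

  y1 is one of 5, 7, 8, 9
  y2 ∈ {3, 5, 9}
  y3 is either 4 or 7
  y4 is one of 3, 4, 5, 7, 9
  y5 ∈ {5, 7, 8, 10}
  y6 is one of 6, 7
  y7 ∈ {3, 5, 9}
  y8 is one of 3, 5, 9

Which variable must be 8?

The 8 variables draw from only 8 values {3, 4, 5, 6, 7, 8, 9, 10}, so each is used; only y6 can be 6, hence y6 = 6.
Among the 7 still-open variables, 10 fits only y5 (and all 7 values in {3, 4, 5, 7, 8, 9, 10} must be used), so y5 = 10.
The 6 still-open variables together cover exactly {3, 4, 5, 7, 8, 9} — 6 values for 6 variables — and 8 appears only in y1's list, so y1 = 8.

y1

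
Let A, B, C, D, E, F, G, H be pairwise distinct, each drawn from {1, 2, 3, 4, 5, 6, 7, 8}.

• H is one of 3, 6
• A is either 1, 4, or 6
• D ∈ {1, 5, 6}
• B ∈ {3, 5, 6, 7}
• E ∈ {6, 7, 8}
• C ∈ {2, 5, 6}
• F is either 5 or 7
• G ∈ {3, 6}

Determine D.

1

The 8 variables draw from only 8 values {1, 2, 3, 4, 5, 6, 7, 8}, so each is used; only C can be 2, hence C = 2.
Among the 7 still-open variables, 4 fits only A (and all 7 values in {1, 3, 4, 5, 6, 7, 8} must be used), so A = 4.
The 6 still-open variables draw from only 6 values {1, 3, 5, 6, 7, 8}, so each is used; only D can be 1, hence D = 1.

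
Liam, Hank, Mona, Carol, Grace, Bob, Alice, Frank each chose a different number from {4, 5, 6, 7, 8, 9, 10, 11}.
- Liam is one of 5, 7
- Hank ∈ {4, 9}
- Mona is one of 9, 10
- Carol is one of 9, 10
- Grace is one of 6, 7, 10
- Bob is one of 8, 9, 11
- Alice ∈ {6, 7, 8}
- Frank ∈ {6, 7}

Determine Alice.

8

The 8 variables together cover exactly {4, 5, 6, 7, 8, 9, 10, 11} — 8 values for 8 variables — and 4 appears only in Hank's list, so Hank = 4.
The 7 still-open variables draw from only 7 values {5, 6, 7, 8, 9, 10, 11}, so each is used; only Liam can be 5, hence Liam = 5.
Among the 6 still-open variables, 11 fits only Bob (and all 6 values in {6, 7, 8, 9, 10, 11} must be used), so Bob = 11.
The 5 still-open variables together cover exactly {6, 7, 8, 9, 10} — 5 values for 5 variables — and 8 appears only in Alice's list, so Alice = 8.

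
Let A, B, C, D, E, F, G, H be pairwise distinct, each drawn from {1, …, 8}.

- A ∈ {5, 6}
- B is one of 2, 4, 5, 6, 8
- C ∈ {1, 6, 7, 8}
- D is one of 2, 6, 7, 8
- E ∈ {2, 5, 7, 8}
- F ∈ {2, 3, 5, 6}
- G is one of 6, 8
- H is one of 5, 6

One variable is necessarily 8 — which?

The 8 variables together cover exactly {1, 2, 3, 4, 5, 6, 7, 8} — 8 values for 8 variables — and 1 appears only in C's list, so C = 1.
The 7 still-open variables together cover exactly {2, 3, 4, 5, 6, 7, 8} — 7 values for 7 variables — and 3 appears only in F's list, so F = 3.
The 6 still-open variables draw from only 6 values {2, 4, 5, 6, 7, 8}, so each is used; only B can be 4, hence B = 4.
A and H share exactly the 2 values {5, 6}; by pigeonhole those values go to them, so strike 5, 6 from D, E, G.
So 8 goes to G.

G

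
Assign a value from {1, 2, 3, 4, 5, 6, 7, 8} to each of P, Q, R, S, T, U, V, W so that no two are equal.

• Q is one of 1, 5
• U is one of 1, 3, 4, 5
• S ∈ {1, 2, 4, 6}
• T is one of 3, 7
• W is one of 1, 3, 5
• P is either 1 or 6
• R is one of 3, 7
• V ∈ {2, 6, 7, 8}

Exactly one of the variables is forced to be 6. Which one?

Among the 8 variables, 8 fits only V (and all 8 values in {1, 2, 3, 4, 5, 6, 7, 8} must be used), so V = 8.
The 7 still-open variables draw from only 7 values {1, 2, 3, 4, 5, 6, 7}, so each is used; only S can be 2, hence S = 2.
The 6 still-open variables draw from only 6 values {1, 3, 4, 5, 6, 7}, so each is used; only U can be 4, hence U = 4.
The 5 still-open variables draw from only 5 values {1, 3, 5, 6, 7}, so each is used; only P can be 6, hence P = 6.

P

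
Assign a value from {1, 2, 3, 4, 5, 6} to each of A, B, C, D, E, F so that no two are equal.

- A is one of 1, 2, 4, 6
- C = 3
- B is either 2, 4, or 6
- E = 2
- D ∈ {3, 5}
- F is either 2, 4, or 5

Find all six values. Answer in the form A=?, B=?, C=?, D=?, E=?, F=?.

A=1, B=6, C=3, D=5, E=2, F=4

C must be 3 (only option left). Remove 3 from D.
D's domain is down to {5}, so D = 5. So F can't be 5.
That leaves E = 2. Remove 2 from A, B, F.
That leaves F = 4. So A, B can't be 4.
That leaves B = 6. So A can't be 6.
A has just one choice, so A = 1.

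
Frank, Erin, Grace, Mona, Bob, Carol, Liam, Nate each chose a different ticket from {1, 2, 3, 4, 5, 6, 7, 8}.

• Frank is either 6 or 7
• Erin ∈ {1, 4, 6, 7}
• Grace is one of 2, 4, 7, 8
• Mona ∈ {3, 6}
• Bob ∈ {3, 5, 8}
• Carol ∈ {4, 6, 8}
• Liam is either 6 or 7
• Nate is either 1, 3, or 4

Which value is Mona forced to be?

3

The 8 variables together cover exactly {1, 2, 3, 4, 5, 6, 7, 8} — 8 values for 8 variables — and 2 appears only in Grace's list, so Grace = 2.
The 7 still-open variables together cover exactly {1, 3, 4, 5, 6, 7, 8} — 7 values for 7 variables — and 5 appears only in Bob's list, so Bob = 5.
Among the 6 still-open variables, 8 fits only Carol (and all 6 values in {1, 3, 4, 6, 7, 8} must be used), so Carol = 8.
Frank and Liam between them cover only {6, 7} — a naked pair. Remove those values from Erin, Mona.
So Mona = 3.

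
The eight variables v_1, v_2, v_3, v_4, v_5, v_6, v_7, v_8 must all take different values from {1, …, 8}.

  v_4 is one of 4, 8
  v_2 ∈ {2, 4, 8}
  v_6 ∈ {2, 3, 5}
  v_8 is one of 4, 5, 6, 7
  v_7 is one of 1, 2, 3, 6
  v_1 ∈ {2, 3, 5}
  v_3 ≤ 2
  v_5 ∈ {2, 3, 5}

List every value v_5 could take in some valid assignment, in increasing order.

2, 3, 5

The 8 variables together cover exactly {1, 2, 3, 4, 5, 6, 7, 8} — 8 values for 8 variables — and 7 appears only in v_8's list, so v_8 = 7.
Among the 7 still-open variables, 6 fits only v_7 (and all 7 values in {1, 2, 3, 4, 5, 6, 8} must be used), so v_7 = 6.
Among the 6 still-open variables, 1 fits only v_3 (and all 6 values in {1, 2, 3, 4, 5, 8} must be used), so v_3 = 1.
v_1, v_5, v_6 between them cover only {2, 3, 5} — a naked triple. Remove those values from v_2.
No further eliminations apply; v_5 can still be any of 2, 3, 5.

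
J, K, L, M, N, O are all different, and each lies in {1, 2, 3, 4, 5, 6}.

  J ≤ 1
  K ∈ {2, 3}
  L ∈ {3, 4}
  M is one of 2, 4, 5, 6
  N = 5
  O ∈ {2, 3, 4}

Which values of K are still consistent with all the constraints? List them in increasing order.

J has just one choice, so J = 1.
N's domain is down to {5}, so N = 5. Remove 5 from M.
The 4 still-open variables draw from only 4 values {2, 3, 4, 6}, so each is used; only M can be 6, hence M = 6.
No further eliminations apply; K can still be any of 2, 3.

2, 3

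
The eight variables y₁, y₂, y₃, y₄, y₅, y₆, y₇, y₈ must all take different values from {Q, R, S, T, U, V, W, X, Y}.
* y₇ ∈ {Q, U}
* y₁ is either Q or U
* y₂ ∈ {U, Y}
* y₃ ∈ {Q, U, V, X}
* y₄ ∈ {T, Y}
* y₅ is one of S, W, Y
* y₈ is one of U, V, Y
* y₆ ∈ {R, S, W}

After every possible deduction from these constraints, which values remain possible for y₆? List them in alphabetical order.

R, S, W

y₁ and y₇ share exactly the 2 values {Q, U}; by pigeonhole those values go to them, so strike Q, U from y₂, y₃, y₈.
y₂ must be Y (only option left). Eliminate Y elsewhere: y₄, y₅, y₈.
y₄'s domain is down to {T}, so y₄ = T.
y₈ has just one choice, so y₈ = V. Remove V from y₃.
y₃'s domain is down to {X}, so y₃ = X.
No further eliminations apply; y₆ can still be any of R, S, W.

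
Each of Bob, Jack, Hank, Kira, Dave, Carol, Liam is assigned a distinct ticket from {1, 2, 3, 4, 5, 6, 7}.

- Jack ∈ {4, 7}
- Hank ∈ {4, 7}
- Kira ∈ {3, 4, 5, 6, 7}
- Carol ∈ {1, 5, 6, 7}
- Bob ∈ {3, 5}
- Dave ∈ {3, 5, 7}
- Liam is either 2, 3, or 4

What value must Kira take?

The 7 variables draw from only 7 values {1, 2, 3, 4, 5, 6, 7}, so each is used; only Carol can be 1, hence Carol = 1.
The 6 still-open variables draw from only 6 values {2, 3, 4, 5, 6, 7}, so each is used; only Liam can be 2, hence Liam = 2.
Among the 5 still-open variables, 6 fits only Kira (and all 5 values in {3, 4, 5, 6, 7} must be used), so Kira = 6.

6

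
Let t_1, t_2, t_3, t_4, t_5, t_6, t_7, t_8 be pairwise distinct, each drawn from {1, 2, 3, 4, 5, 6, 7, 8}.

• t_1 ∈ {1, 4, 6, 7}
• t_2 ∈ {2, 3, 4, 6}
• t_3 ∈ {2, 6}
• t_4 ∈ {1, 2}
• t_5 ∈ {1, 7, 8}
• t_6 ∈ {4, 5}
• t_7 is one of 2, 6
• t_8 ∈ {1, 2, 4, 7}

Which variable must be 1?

Among the 8 variables, 3 fits only t_2 (and all 8 values in {1, 2, 3, 4, 5, 6, 7, 8} must be used), so t_2 = 3.
The 7 still-open variables together cover exactly {1, 2, 4, 5, 6, 7, 8} — 7 values for 7 variables — and 5 appears only in t_6's list, so t_6 = 5.
The 6 still-open variables together cover exactly {1, 2, 4, 6, 7, 8} — 6 values for 6 variables — and 8 appears only in t_5's list, so t_5 = 8.
t_3 and t_7 share exactly the 2 values {2, 6}; by pigeonhole those values go to them, so strike 2, 6 from t_1, t_4, t_8.

t_4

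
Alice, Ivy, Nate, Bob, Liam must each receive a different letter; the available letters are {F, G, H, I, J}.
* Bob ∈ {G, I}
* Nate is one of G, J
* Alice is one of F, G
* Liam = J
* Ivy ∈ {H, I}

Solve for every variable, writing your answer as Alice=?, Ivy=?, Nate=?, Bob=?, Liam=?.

Alice=F, Ivy=H, Nate=G, Bob=I, Liam=J

Liam must be J (only option left). Strike J from Nate.
Nate's domain is down to {G}, so Nate = G. Strike G from Alice, Bob.
Bob must be I (only option left). Remove I from Ivy.
That leaves Alice = F.
Ivy must be H (only option left).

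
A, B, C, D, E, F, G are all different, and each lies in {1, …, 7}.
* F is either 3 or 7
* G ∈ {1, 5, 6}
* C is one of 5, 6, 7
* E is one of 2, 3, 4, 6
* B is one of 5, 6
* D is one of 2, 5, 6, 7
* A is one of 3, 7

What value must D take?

The 7 variables together cover exactly {1, 2, 3, 4, 5, 6, 7} — 7 values for 7 variables — and 1 appears only in G's list, so G = 1.
The 6 still-open variables draw from only 6 values {2, 3, 4, 5, 6, 7}, so each is used; only E can be 4, hence E = 4.
The 5 still-open variables together cover exactly {2, 3, 5, 6, 7} — 5 values for 5 variables — and 2 appears only in D's list, so D = 2.

2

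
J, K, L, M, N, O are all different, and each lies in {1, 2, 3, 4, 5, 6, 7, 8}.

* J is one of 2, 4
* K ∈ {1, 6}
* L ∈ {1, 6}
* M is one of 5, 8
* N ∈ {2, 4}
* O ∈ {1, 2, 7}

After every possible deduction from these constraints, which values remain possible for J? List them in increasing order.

J and N between them cover only {2, 4} — a naked pair. Remove those values from O.
K and L between them cover only {1, 6} — a naked pair. Remove those values from O.
O has just one choice, so O = 7.
No further eliminations apply; J can still be any of 2, 4.

2, 4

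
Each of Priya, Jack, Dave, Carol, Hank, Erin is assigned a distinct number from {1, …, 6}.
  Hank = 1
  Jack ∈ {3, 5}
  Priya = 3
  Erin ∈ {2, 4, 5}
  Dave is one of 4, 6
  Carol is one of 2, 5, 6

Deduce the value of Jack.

Priya must be 3 (only option left). Eliminate 3 elsewhere: Jack.
So Jack = 5.

5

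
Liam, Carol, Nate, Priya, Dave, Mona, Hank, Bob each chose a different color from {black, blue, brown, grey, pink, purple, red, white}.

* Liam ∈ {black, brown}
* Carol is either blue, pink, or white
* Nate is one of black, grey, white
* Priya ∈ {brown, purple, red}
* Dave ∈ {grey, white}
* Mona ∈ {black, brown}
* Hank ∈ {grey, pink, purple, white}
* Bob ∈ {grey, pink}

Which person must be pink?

Bob

Among the 8 variables, blue fits only Carol (and all 8 values in {black, blue, brown, grey, pink, purple, red, white} must be used), so Carol = blue.
The 7 still-open variables together cover exactly {black, brown, grey, pink, purple, red, white} — 7 values for 7 variables — and red appears only in Priya's list, so Priya = red.
Among the 6 still-open variables, purple fits only Hank (and all 6 values in {black, brown, grey, pink, purple, white} must be used), so Hank = purple.
The 5 still-open variables draw from only 5 values {black, brown, grey, pink, white}, so each is used; only Bob can be pink, hence Bob = pink.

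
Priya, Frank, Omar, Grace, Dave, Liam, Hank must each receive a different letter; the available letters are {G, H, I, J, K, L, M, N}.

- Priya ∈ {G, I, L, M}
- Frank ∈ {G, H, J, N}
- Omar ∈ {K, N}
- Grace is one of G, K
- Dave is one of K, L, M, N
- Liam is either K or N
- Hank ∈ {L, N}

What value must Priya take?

Omar and Liam share exactly the 2 values {K, N}; by pigeonhole those values go to them, so strike K, N from Frank, Grace, Dave, Hank.
Grace has just one choice, so Grace = G. Strike G from Priya, Frank.
That leaves Hank = L. Strike L from Priya, Dave.
Dave's domain is down to {M}, so Dave = M. Strike M from Priya.
So Priya = I.

I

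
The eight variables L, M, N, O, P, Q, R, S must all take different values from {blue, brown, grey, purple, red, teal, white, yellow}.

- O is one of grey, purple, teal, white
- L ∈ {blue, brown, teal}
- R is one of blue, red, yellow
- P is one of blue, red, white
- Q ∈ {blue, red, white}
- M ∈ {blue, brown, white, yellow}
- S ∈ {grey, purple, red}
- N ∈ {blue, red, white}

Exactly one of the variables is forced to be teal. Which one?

N, P, Q share exactly the 3 values {blue, red, white}; by pigeonhole those values go to them, so strike blue, red, white from L, M, O, R, S.
R must be yellow (only option left). Strike yellow from M.
M has just one choice, so M = brown. So L can't be brown.
So teal goes to L.

L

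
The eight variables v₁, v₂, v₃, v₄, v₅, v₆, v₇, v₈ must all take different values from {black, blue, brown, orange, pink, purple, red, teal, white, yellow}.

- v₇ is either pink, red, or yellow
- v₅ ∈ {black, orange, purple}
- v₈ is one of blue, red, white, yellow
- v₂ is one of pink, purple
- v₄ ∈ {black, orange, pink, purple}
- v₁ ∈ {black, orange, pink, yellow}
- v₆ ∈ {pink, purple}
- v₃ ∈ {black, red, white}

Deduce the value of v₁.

yellow

The 8 variables draw from only 8 values {black, blue, orange, pink, purple, red, white, yellow}, so each is used; only v₈ can be blue, hence v₈ = blue.
The 7 still-open variables draw from only 7 values {black, orange, pink, purple, red, white, yellow}, so each is used; only v₃ can be white, hence v₃ = white.
The 6 still-open variables together cover exactly {black, orange, pink, purple, red, yellow} — 6 values for 6 variables — and red appears only in v₇'s list, so v₇ = red.
The 5 still-open variables draw from only 5 values {black, orange, pink, purple, yellow}, so each is used; only v₁ can be yellow, hence v₁ = yellow.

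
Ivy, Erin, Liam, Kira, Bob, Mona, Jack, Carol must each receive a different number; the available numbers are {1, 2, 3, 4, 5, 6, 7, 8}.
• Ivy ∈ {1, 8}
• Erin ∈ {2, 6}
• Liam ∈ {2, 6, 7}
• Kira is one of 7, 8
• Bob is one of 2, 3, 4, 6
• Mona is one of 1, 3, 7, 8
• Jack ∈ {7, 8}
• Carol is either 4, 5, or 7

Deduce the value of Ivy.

Among the 8 variables, 5 fits only Carol (and all 8 values in {1, 2, 3, 4, 5, 6, 7, 8} must be used), so Carol = 5.
Among the 7 still-open variables, 4 fits only Bob (and all 7 values in {1, 2, 3, 4, 6, 7, 8} must be used), so Bob = 4.
Among the 6 still-open variables, 3 fits only Mona (and all 6 values in {1, 2, 3, 6, 7, 8} must be used), so Mona = 3.
The 5 still-open variables draw from only 5 values {1, 2, 6, 7, 8}, so each is used; only Ivy can be 1, hence Ivy = 1.

1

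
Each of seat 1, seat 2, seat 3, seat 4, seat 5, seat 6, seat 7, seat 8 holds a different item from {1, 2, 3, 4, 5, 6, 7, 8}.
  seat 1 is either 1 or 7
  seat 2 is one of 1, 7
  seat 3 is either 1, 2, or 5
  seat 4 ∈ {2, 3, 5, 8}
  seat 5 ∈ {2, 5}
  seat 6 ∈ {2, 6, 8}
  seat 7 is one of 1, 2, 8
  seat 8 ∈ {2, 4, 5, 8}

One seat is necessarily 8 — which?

The 8 variables draw from only 8 values {1, 2, 3, 4, 5, 6, 7, 8}, so each is used; only seat 4 can be 3, hence seat 4 = 3.
The 7 still-open variables together cover exactly {1, 2, 4, 5, 6, 7, 8} — 7 values for 7 variables — and 4 appears only in seat 8's list, so seat 8 = 4.
The 6 still-open variables draw from only 6 values {1, 2, 5, 6, 7, 8}, so each is used; only seat 6 can be 6, hence seat 6 = 6.
The 5 still-open variables together cover exactly {1, 2, 5, 7, 8} — 5 values for 5 variables — and 8 appears only in seat 7's list, so seat 7 = 8.

seat 7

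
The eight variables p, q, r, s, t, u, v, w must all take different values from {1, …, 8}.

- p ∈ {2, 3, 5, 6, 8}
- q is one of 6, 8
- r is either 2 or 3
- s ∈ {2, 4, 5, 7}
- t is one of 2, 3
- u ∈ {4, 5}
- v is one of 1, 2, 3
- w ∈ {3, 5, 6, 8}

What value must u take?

4

The 8 variables draw from only 8 values {1, 2, 3, 4, 5, 6, 7, 8}, so each is used; only v can be 1, hence v = 1.
The 7 still-open variables draw from only 7 values {2, 3, 4, 5, 6, 7, 8}, so each is used; only s can be 7, hence s = 7.
The 6 still-open variables together cover exactly {2, 3, 4, 5, 6, 8} — 6 values for 6 variables — and 4 appears only in u's list, so u = 4.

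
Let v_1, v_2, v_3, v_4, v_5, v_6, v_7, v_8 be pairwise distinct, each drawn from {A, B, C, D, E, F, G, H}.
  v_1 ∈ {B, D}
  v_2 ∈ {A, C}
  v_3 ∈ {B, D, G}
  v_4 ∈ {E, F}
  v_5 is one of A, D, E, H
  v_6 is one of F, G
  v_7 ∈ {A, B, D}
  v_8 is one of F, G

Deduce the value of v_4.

E

Among the 8 variables, C fits only v_2 (and all 8 values in {A, B, C, D, E, F, G, H} must be used), so v_2 = C.
Among the 7 still-open variables, H fits only v_5 (and all 7 values in {A, B, D, E, F, G, H} must be used), so v_5 = H.
The 6 still-open variables together cover exactly {A, B, D, E, F, G} — 6 values for 6 variables — and A appears only in v_7's list, so v_7 = A.
Among the 5 still-open variables, E fits only v_4 (and all 5 values in {B, D, E, F, G} must be used), so v_4 = E.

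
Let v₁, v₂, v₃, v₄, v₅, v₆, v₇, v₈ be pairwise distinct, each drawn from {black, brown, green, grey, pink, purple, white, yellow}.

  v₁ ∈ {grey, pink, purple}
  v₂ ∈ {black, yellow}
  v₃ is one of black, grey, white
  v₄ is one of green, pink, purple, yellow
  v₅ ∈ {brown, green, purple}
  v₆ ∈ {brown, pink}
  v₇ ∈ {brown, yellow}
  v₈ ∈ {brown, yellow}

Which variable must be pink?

The 8 variables draw from only 8 values {black, brown, green, grey, pink, purple, white, yellow}, so each is used; only v₃ can be white, hence v₃ = white.
Among the 7 still-open variables, black fits only v₂ (and all 7 values in {black, brown, green, grey, pink, purple, yellow} must be used), so v₂ = black.
Among the 6 still-open variables, grey fits only v₁ (and all 6 values in {brown, green, grey, pink, purple, yellow} must be used), so v₁ = grey.
The 2 variables v₇ and v₈ are confined to {brown, yellow}, which locks those values in; drop them from v₄, v₅, v₆.
So pink goes to v₆.

v₆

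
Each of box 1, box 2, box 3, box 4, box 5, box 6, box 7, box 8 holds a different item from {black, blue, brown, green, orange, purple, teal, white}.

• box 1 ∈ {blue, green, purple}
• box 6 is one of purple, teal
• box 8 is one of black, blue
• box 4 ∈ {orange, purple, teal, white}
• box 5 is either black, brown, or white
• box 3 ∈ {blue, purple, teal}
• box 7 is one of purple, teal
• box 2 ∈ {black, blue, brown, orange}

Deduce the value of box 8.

black

The 8 variables draw from only 8 values {black, blue, brown, green, orange, purple, teal, white}, so each is used; only box 1 can be green, hence box 1 = green.
The 2 variables box 6 and box 7 are confined to {purple, teal}, which locks those values in; drop them from box 3, box 4.
box 3's domain is down to {blue}, so box 3 = blue. Strike blue from box 2, box 8.
So box 8 = black.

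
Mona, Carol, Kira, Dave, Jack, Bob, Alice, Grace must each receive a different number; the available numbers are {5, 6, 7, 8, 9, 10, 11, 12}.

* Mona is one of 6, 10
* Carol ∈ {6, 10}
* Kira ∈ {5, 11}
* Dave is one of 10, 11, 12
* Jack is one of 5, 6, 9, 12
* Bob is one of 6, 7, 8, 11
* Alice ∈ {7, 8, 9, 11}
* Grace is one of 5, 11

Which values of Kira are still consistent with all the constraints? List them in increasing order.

5, 11

Mona and Carol between them cover only {6, 10} — a naked pair. Remove those values from Dave, Jack, Bob.
Kira and Grace share exactly the 2 values {5, 11}; by pigeonhole those values go to them, so strike 5, 11 from Dave, Jack, Bob, Alice.
Dave must be 12 (only option left). Strike 12 from Jack.
That leaves Jack = 9. Remove 9 from Alice.
No further eliminations apply; Kira can still be any of 5, 11.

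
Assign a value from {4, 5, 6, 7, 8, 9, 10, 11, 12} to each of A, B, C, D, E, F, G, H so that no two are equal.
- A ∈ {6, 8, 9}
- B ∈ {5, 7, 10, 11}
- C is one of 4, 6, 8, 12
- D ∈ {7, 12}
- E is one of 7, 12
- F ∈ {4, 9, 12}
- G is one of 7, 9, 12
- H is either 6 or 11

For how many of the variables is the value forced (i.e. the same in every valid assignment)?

D and E share exactly the 2 values {7, 12}; by pigeonhole those values go to them, so strike 7, 12 from B, C, F, G.
G has just one choice, so G = 9. Eliminate 9 elsewhere: A, F.
F's domain is down to {4}, so F = 4. Remove 4 from C.
A and C between them cover only {6, 8} — a naked pair. Remove those values from H.
H's domain is down to {11}, so H = 11. Eliminate 11 elsewhere: B.
Determined: F=4, G=9, H=11. The other variables each still have more than one consistent value. That makes 3.

3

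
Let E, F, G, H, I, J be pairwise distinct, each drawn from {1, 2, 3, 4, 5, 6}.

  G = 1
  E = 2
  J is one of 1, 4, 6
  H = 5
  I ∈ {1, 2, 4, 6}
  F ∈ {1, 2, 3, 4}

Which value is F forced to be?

3

E's domain is down to {2}, so E = 2. Eliminate 2 elsewhere: F, I.
G must be 1 (only option left). So F, I, J can't be 1.
H must be 5 (only option left).
Among the 3 still-open variables, 3 fits only F (and all 3 values in {3, 4, 6} must be used), so F = 3.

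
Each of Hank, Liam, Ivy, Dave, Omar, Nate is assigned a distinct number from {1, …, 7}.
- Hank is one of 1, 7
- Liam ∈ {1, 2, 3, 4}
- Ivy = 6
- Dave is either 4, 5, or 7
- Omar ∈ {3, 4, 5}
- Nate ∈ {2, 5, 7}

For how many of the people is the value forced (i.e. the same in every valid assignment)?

1

Ivy's domain is down to {6}, so Ivy = 6.
Determined: Ivy=6. The other people each still have more than one consistent value. That makes 1.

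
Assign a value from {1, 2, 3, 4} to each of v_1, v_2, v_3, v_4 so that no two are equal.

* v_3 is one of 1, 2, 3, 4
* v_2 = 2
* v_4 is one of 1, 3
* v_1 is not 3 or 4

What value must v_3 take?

v_2 has just one choice, so v_2 = 2. Eliminate 2 elsewhere: v_1, v_3.
v_1 must be 1 (only option left). Remove 1 from v_3, v_4.
v_4 has just one choice, so v_4 = 3. Eliminate 3 elsewhere: v_3.
So v_3 = 4.

4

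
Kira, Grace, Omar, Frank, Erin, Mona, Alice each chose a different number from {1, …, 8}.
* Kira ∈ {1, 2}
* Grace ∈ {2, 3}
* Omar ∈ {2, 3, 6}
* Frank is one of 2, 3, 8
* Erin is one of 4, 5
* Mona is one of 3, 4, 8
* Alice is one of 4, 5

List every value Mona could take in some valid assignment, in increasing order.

3, 8

The 7 variables draw from only 7 values {1, 2, 3, 4, 5, 6, 8}, so each is used; only Kira can be 1, hence Kira = 1.
The 6 still-open variables together cover exactly {2, 3, 4, 5, 6, 8} — 6 values for 6 variables — and 6 appears only in Omar's list, so Omar = 6.
Erin and Alice between them cover only {4, 5} — a naked pair. Remove those values from Mona.
No further eliminations apply; Mona can still be any of 3, 8.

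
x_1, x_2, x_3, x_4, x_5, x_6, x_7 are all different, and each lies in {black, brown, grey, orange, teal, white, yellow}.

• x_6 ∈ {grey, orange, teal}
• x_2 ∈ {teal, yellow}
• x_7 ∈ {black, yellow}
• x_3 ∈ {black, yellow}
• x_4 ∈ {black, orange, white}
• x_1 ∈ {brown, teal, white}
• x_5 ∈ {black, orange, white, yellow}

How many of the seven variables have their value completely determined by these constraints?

The 7 variables together cover exactly {black, brown, grey, orange, teal, white, yellow} — 7 values for 7 variables — and brown appears only in x_1's list, so x_1 = brown.
The 6 still-open variables together cover exactly {black, grey, orange, teal, white, yellow} — 6 values for 6 variables — and grey appears only in x_6's list, so x_6 = grey.
The 5 still-open variables draw from only 5 values {black, orange, teal, white, yellow}, so each is used; only x_2 can be teal, hence x_2 = teal.
The 2 variables x_3 and x_7 are confined to {black, yellow}, which locks those values in; drop them from x_4, x_5.
Determined: x_1=brown, x_2=teal, x_6=grey. The other variables each still have more than one consistent value. That makes 3.

3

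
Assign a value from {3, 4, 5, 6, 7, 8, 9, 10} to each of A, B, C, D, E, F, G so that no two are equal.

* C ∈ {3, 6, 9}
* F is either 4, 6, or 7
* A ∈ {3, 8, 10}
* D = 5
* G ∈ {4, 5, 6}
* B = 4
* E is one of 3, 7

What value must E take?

B must be 4 (only option left). Strike 4 from F, G.
D's domain is down to {5}, so D = 5. So G can't be 5.
G's domain is down to {6}, so G = 6. Eliminate 6 elsewhere: C, F.
F must be 7 (only option left). Eliminate 7 elsewhere: E.
So E = 3.

3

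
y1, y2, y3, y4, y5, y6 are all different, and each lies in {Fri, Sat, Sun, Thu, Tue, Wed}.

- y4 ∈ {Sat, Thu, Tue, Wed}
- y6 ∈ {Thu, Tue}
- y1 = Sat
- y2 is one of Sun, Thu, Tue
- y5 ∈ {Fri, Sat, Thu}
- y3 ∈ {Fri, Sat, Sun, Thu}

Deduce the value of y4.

Wed

y1's domain is down to {Sat}, so y1 = Sat. Remove Sat from y3, y4, y5.
The 5 still-open variables draw from only 5 values {Fri, Sun, Thu, Tue, Wed}, so each is used; only y4 can be Wed, hence y4 = Wed.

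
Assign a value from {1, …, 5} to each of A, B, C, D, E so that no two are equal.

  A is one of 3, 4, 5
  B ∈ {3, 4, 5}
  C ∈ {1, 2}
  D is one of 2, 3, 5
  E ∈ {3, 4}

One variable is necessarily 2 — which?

The 5 variables draw from only 5 values {1, 2, 3, 4, 5}, so each is used; only C can be 1, hence C = 1.
The 4 still-open variables together cover exactly {2, 3, 4, 5} — 4 values for 4 variables — and 2 appears only in D's list, so D = 2.

D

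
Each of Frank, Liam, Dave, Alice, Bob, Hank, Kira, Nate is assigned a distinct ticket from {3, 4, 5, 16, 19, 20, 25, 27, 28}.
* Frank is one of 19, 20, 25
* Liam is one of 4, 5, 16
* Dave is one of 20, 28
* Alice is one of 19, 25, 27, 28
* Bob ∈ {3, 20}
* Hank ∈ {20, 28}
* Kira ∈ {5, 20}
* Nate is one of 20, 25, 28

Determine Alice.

The 2 variables Dave and Hank are confined to {20, 28}, which locks those values in; drop them from Frank, Alice, Bob, Kira, Nate.
Bob must be 3 (only option left).
That leaves Kira = 5. So Liam can't be 5.
Nate's domain is down to {25}, so Nate = 25. Eliminate 25 elsewhere: Frank, Alice.
That leaves Frank = 19. So Alice can't be 19.
So Alice = 27.

27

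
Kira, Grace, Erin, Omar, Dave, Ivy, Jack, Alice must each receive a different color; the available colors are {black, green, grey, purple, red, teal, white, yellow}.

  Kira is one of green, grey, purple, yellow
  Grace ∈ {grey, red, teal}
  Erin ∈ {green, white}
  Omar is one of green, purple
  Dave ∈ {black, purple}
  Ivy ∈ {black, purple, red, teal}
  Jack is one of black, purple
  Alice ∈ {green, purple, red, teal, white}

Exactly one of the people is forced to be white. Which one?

Erin

The 8 variables together cover exactly {black, green, grey, purple, red, teal, white, yellow} — 8 values for 8 variables — and yellow appears only in Kira's list, so Kira = yellow.
Among the 7 still-open variables, grey fits only Grace (and all 7 values in {black, green, grey, purple, red, teal, white} must be used), so Grace = grey.
Dave and Jack share exactly the 2 values {black, purple}; by pigeonhole those values go to them, so strike black, purple from Omar, Ivy, Alice.
Omar's domain is down to {green}, so Omar = green. So Erin, Alice can't be green.
So white goes to Erin.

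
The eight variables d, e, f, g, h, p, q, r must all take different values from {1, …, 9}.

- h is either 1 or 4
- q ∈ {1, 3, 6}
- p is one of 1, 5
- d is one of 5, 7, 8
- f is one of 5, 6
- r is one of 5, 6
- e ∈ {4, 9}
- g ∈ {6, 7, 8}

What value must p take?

1

Among the 8 variables, 3 fits only q (and all 8 values in {1, 3, 4, 5, 6, 7, 8, 9} must be used), so q = 3.
The 7 still-open variables draw from only 7 values {1, 4, 5, 6, 7, 8, 9}, so each is used; only e can be 9, hence e = 9.
The 6 still-open variables together cover exactly {1, 4, 5, 6, 7, 8} — 6 values for 6 variables — and 4 appears only in h's list, so h = 4.
The 5 still-open variables draw from only 5 values {1, 5, 6, 7, 8}, so each is used; only p can be 1, hence p = 1.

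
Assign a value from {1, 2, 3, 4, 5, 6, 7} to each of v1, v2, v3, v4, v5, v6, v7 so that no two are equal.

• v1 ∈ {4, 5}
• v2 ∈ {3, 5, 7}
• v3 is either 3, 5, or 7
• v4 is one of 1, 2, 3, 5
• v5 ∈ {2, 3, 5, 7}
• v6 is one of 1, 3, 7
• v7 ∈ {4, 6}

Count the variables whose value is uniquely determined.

2

The 7 variables draw from only 7 values {1, 2, 3, 4, 5, 6, 7}, so each is used; only v7 can be 6, hence v7 = 6.
Among the 6 still-open variables, 4 fits only v1 (and all 6 values in {1, 2, 3, 4, 5, 7} must be used), so v1 = 4.
Determined: v1=4, v7=6. The other variables each still have more than one consistent value. That makes 2.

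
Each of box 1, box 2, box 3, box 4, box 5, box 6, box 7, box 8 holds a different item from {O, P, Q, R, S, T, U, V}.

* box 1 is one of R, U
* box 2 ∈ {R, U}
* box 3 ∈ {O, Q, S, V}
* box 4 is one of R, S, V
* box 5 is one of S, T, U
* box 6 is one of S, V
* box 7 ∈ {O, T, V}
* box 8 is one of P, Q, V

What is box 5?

T

The 8 variables draw from only 8 values {O, P, Q, R, S, T, U, V}, so each is used; only box 8 can be P, hence box 8 = P.
Among the 7 still-open variables, Q fits only box 3 (and all 7 values in {O, Q, R, S, T, U, V} must be used), so box 3 = Q.
The 6 still-open variables together cover exactly {O, R, S, T, U, V} — 6 values for 6 variables — and O appears only in box 7's list, so box 7 = O.
The 5 still-open variables together cover exactly {R, S, T, U, V} — 5 values for 5 variables — and T appears only in box 5's list, so box 5 = T.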